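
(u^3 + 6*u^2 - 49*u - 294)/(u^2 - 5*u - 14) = (u^2 + 13*u + 42)/(u + 2)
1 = 1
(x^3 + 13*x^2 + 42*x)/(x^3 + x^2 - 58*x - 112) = x*(x + 6)/(x^2 - 6*x - 16)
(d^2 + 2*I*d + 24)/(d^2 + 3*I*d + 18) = (d - 4*I)/(d - 3*I)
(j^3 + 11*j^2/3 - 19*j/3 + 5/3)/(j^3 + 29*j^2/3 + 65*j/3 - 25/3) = (j - 1)/(j + 5)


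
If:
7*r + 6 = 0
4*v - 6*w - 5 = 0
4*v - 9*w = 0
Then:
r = -6/7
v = 15/4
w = 5/3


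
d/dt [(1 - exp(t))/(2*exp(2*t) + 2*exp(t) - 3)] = (2*exp(2*t) - 4*exp(t) + 1)*exp(t)/(4*exp(4*t) + 8*exp(3*t) - 8*exp(2*t) - 12*exp(t) + 9)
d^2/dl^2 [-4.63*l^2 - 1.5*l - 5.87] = -9.26000000000000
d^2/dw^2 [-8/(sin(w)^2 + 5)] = 16*(2*sin(w)^4 - 13*sin(w)^2 + 5)/(sin(w)^2 + 5)^3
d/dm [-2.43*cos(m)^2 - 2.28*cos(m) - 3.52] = (4.86*cos(m) + 2.28)*sin(m)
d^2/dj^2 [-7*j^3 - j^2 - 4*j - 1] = -42*j - 2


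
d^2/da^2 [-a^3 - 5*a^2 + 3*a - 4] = -6*a - 10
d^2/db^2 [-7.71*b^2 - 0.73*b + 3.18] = -15.4200000000000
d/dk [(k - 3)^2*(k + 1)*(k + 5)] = 4*k^3 - 44*k + 24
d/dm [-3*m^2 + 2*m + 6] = 2 - 6*m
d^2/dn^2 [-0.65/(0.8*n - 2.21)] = -0.832/(0.8*n - 2.21)^3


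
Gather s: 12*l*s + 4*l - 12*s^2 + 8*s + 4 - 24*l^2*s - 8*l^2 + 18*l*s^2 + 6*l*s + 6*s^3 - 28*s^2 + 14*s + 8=-8*l^2 + 4*l + 6*s^3 + s^2*(18*l - 40) + s*(-24*l^2 + 18*l + 22) + 12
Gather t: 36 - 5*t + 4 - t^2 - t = -t^2 - 6*t + 40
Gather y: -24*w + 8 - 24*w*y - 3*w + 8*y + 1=-27*w + y*(8 - 24*w) + 9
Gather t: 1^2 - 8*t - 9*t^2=-9*t^2 - 8*t + 1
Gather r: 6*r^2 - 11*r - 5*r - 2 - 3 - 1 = 6*r^2 - 16*r - 6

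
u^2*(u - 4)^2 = u^4 - 8*u^3 + 16*u^2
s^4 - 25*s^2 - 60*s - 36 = (s - 6)*(s + 1)*(s + 2)*(s + 3)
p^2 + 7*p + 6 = (p + 1)*(p + 6)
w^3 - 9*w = w*(w - 3)*(w + 3)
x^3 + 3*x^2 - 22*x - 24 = (x - 4)*(x + 1)*(x + 6)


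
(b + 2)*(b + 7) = b^2 + 9*b + 14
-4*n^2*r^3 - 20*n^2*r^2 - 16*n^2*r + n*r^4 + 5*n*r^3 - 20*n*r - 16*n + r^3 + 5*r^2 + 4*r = (-4*n + r)*(r + 1)*(r + 4)*(n*r + 1)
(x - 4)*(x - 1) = x^2 - 5*x + 4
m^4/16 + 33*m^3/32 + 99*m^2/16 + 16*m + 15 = (m/4 + 1)^2*(m + 5/2)*(m + 6)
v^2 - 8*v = v*(v - 8)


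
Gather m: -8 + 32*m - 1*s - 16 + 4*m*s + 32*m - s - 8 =m*(4*s + 64) - 2*s - 32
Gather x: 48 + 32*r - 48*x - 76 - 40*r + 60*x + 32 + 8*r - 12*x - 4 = 0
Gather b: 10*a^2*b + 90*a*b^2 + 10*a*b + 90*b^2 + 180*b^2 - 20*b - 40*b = b^2*(90*a + 270) + b*(10*a^2 + 10*a - 60)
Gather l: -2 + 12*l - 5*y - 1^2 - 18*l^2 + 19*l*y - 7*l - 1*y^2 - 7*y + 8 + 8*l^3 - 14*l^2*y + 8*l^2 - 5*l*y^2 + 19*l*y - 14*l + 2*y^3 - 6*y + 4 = 8*l^3 + l^2*(-14*y - 10) + l*(-5*y^2 + 38*y - 9) + 2*y^3 - y^2 - 18*y + 9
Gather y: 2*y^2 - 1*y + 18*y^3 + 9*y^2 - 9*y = 18*y^3 + 11*y^2 - 10*y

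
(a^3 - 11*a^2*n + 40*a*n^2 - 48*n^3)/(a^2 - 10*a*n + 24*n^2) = (a^2 - 7*a*n + 12*n^2)/(a - 6*n)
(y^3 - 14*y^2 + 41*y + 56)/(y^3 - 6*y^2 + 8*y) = (y^3 - 14*y^2 + 41*y + 56)/(y*(y^2 - 6*y + 8))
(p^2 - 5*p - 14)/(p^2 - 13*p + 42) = (p + 2)/(p - 6)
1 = 1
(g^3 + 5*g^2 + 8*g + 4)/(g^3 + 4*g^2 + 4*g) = (g + 1)/g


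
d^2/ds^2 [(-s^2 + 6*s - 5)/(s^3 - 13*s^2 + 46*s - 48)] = 2*(-s^6 + 18*s^5 - 126*s^4 + 324*s^3 + 375*s^2 - 2982*s + 3484)/(s^9 - 39*s^8 + 645*s^7 - 5929*s^6 + 33414*s^5 - 120108*s^4 + 276472*s^3 - 394560*s^2 + 317952*s - 110592)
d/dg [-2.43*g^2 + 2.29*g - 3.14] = 2.29 - 4.86*g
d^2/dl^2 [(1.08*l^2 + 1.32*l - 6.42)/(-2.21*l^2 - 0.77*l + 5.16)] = (-9.218352*l^3 + 114.240204*l^2 - 24.767028*l + 86.034516)/(10.793861*l^6 + 11.282271*l^5 - 71.674941*l^4 - 52.228099*l^3 + 167.349636*l^2 + 61.505136*l - 137.388096)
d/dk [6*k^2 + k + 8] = 12*k + 1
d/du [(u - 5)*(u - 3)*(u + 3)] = 3*u^2 - 10*u - 9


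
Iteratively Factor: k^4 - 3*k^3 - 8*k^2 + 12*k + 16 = (k - 2)*(k^3 - k^2 - 10*k - 8) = (k - 2)*(k + 2)*(k^2 - 3*k - 4) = (k - 2)*(k + 1)*(k + 2)*(k - 4)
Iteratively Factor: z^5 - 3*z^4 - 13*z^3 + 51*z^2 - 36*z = (z - 3)*(z^4 - 13*z^2 + 12*z) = (z - 3)*(z - 1)*(z^3 + z^2 - 12*z) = z*(z - 3)*(z - 1)*(z^2 + z - 12) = z*(z - 3)^2*(z - 1)*(z + 4)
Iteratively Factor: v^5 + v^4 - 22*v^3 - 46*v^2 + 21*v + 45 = (v + 3)*(v^4 - 2*v^3 - 16*v^2 + 2*v + 15) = (v + 1)*(v + 3)*(v^3 - 3*v^2 - 13*v + 15) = (v - 1)*(v + 1)*(v + 3)*(v^2 - 2*v - 15) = (v - 5)*(v - 1)*(v + 1)*(v + 3)*(v + 3)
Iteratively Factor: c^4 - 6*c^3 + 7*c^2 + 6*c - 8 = (c - 4)*(c^3 - 2*c^2 - c + 2) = (c - 4)*(c + 1)*(c^2 - 3*c + 2) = (c - 4)*(c - 2)*(c + 1)*(c - 1)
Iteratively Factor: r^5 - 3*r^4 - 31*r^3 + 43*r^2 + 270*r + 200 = (r - 5)*(r^4 + 2*r^3 - 21*r^2 - 62*r - 40) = (r - 5)^2*(r^3 + 7*r^2 + 14*r + 8) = (r - 5)^2*(r + 4)*(r^2 + 3*r + 2) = (r - 5)^2*(r + 2)*(r + 4)*(r + 1)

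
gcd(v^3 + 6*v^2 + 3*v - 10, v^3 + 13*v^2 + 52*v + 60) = v^2 + 7*v + 10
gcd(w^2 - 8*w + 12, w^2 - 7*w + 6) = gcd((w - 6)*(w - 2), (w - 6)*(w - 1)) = w - 6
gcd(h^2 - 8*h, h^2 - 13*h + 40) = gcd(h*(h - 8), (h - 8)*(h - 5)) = h - 8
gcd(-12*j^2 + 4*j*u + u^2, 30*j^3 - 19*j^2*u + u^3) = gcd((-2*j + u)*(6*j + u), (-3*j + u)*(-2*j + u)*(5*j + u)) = -2*j + u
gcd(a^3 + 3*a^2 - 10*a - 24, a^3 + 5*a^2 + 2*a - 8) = a^2 + 6*a + 8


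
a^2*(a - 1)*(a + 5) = a^4 + 4*a^3 - 5*a^2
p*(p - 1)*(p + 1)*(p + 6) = p^4 + 6*p^3 - p^2 - 6*p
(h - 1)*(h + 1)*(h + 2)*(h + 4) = h^4 + 6*h^3 + 7*h^2 - 6*h - 8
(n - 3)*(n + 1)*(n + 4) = n^3 + 2*n^2 - 11*n - 12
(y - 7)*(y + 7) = y^2 - 49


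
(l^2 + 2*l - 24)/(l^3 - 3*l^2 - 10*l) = (-l^2 - 2*l + 24)/(l*(-l^2 + 3*l + 10))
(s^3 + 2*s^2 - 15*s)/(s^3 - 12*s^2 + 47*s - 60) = s*(s + 5)/(s^2 - 9*s + 20)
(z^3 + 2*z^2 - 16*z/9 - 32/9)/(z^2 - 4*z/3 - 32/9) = (3*z^2 + 2*z - 8)/(3*z - 8)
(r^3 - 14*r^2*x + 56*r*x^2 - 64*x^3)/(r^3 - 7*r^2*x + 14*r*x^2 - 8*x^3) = (-r + 8*x)/(-r + x)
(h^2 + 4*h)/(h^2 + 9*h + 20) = h/(h + 5)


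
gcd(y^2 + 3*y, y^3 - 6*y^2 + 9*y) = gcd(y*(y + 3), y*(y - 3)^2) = y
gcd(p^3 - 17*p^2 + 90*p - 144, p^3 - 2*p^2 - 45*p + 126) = p^2 - 9*p + 18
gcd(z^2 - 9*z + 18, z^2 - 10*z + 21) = z - 3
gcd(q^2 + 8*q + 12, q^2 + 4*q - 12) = q + 6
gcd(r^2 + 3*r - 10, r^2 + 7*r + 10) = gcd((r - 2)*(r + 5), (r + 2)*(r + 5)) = r + 5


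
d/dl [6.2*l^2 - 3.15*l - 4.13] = 12.4*l - 3.15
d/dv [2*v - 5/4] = 2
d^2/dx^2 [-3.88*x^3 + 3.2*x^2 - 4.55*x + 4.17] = 6.4 - 23.28*x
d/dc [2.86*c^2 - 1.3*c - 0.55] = 5.72*c - 1.3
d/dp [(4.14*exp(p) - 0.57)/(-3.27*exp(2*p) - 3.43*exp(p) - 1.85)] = (13.5378*exp(2*p) - 3.7278*exp(p) - 9.6141)*exp(p)/(10.6929*exp(4*p) + 22.4322*exp(3*p) + 23.8639*exp(2*p) + 12.691*exp(p) + 3.4225)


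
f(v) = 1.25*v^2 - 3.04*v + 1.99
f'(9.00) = 19.46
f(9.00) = 75.88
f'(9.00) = 19.46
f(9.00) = 75.88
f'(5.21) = 9.98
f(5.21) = 20.08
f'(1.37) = 0.38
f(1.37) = 0.17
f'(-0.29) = -3.76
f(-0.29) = 2.98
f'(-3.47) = -11.72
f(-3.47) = 27.59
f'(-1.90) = -7.79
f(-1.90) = 12.28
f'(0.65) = -1.42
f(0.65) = 0.54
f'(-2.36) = -8.94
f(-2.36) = 16.13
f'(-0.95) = -5.42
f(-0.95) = 6.01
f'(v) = 2.5*v - 3.04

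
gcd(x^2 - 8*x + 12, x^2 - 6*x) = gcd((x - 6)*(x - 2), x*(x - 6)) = x - 6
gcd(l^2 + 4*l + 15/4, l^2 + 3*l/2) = l + 3/2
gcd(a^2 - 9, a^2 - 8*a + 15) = a - 3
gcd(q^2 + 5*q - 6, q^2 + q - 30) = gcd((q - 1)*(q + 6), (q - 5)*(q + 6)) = q + 6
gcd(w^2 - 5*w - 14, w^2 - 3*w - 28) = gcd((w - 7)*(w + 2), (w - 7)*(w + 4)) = w - 7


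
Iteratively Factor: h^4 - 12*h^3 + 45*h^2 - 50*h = (h)*(h^3 - 12*h^2 + 45*h - 50) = h*(h - 5)*(h^2 - 7*h + 10) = h*(h - 5)^2*(h - 2)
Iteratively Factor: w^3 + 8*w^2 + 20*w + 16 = (w + 4)*(w^2 + 4*w + 4) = (w + 2)*(w + 4)*(w + 2)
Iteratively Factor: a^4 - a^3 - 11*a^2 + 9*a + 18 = (a + 1)*(a^3 - 2*a^2 - 9*a + 18) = (a - 2)*(a + 1)*(a^2 - 9) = (a - 2)*(a + 1)*(a + 3)*(a - 3)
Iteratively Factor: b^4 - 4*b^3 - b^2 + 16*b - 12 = (b + 2)*(b^3 - 6*b^2 + 11*b - 6) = (b - 1)*(b + 2)*(b^2 - 5*b + 6) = (b - 2)*(b - 1)*(b + 2)*(b - 3)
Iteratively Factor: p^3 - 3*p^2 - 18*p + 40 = (p - 5)*(p^2 + 2*p - 8) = (p - 5)*(p - 2)*(p + 4)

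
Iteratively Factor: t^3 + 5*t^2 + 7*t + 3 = (t + 1)*(t^2 + 4*t + 3) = (t + 1)*(t + 3)*(t + 1)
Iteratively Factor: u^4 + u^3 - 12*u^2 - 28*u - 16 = (u - 4)*(u^3 + 5*u^2 + 8*u + 4) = (u - 4)*(u + 2)*(u^2 + 3*u + 2) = (u - 4)*(u + 1)*(u + 2)*(u + 2)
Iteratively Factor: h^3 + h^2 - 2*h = (h)*(h^2 + h - 2) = h*(h - 1)*(h + 2)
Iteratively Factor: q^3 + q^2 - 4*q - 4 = (q + 1)*(q^2 - 4) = (q - 2)*(q + 1)*(q + 2)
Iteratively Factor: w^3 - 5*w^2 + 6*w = (w - 3)*(w^2 - 2*w) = w*(w - 3)*(w - 2)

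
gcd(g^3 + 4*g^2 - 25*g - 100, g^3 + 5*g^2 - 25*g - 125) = g^2 - 25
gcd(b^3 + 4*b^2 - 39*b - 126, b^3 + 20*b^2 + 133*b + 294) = b + 7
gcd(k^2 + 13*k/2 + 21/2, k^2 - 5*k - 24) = k + 3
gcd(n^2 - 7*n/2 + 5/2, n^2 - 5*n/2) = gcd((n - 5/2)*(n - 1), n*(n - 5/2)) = n - 5/2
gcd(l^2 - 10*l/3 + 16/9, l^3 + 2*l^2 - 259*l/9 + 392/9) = l - 8/3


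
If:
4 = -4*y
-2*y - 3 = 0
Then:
No Solution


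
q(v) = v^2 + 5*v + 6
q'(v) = 2*v + 5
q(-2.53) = -0.25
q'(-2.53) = -0.06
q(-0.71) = 2.95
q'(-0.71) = 3.58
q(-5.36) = 7.93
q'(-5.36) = -5.72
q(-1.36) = 1.05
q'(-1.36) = 2.28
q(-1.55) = 0.65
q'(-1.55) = 1.90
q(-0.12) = 5.41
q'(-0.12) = 4.76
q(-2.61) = -0.24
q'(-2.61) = -0.22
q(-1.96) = 0.04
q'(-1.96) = 1.08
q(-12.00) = 90.00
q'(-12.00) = -19.00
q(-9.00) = 42.00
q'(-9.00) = -13.00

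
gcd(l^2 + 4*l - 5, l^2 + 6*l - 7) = l - 1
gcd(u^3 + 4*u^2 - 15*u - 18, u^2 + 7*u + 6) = u^2 + 7*u + 6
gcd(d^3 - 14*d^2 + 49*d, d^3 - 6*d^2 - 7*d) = d^2 - 7*d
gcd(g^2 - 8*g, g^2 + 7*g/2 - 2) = 1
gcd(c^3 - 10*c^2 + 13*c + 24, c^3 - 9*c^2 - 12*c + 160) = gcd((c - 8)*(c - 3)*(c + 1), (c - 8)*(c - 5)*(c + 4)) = c - 8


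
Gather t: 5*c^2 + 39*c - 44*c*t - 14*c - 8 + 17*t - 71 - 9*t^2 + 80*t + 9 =5*c^2 + 25*c - 9*t^2 + t*(97 - 44*c) - 70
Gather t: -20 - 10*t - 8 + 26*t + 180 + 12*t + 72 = 28*t + 224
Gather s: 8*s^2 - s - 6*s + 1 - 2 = 8*s^2 - 7*s - 1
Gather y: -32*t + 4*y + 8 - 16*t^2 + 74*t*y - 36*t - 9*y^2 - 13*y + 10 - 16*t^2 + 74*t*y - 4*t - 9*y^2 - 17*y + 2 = -32*t^2 - 72*t - 18*y^2 + y*(148*t - 26) + 20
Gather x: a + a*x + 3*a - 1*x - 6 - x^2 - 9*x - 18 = 4*a - x^2 + x*(a - 10) - 24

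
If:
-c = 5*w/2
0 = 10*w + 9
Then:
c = 9/4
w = -9/10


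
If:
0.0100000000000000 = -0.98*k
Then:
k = -0.01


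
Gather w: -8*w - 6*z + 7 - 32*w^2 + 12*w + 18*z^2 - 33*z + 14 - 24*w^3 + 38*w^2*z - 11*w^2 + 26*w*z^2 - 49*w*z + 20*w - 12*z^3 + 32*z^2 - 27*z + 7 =-24*w^3 + w^2*(38*z - 43) + w*(26*z^2 - 49*z + 24) - 12*z^3 + 50*z^2 - 66*z + 28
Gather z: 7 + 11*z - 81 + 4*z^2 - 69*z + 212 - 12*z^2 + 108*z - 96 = -8*z^2 + 50*z + 42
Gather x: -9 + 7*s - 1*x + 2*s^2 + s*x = 2*s^2 + 7*s + x*(s - 1) - 9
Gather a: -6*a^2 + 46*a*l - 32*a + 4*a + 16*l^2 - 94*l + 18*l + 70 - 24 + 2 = -6*a^2 + a*(46*l - 28) + 16*l^2 - 76*l + 48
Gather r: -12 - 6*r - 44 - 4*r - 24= -10*r - 80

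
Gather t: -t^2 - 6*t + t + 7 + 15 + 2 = -t^2 - 5*t + 24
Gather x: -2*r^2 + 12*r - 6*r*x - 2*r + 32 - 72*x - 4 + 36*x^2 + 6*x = -2*r^2 + 10*r + 36*x^2 + x*(-6*r - 66) + 28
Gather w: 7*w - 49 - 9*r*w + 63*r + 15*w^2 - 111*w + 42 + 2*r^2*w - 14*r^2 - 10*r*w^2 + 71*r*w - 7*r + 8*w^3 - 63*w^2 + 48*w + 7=-14*r^2 + 56*r + 8*w^3 + w^2*(-10*r - 48) + w*(2*r^2 + 62*r - 56)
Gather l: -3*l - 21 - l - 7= -4*l - 28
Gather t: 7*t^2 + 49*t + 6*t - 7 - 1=7*t^2 + 55*t - 8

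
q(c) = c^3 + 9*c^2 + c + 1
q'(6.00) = 217.00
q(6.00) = 547.00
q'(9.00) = 406.00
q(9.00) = 1468.00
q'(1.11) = 24.68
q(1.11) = 14.57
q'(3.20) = 89.32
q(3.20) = 129.13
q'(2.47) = 63.76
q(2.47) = 73.45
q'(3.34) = 94.59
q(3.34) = 142.00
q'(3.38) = 96.11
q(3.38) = 145.81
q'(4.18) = 128.66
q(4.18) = 235.47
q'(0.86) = 18.70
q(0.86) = 9.15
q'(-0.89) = -12.64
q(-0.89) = 6.53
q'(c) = 3*c^2 + 18*c + 1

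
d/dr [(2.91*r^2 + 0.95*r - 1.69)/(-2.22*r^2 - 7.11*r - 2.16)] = (-18.5811*r^2 - 20.0748*r - 14.0679)/(4.9284*r^4 + 31.5684*r^3 + 60.1425*r^2 + 30.7152*r + 4.6656)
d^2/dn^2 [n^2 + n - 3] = 2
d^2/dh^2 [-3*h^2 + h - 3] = -6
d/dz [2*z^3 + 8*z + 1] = 6*z^2 + 8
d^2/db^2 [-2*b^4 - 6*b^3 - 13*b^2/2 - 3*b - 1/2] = -24*b^2 - 36*b - 13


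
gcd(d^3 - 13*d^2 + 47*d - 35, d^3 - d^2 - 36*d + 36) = d - 1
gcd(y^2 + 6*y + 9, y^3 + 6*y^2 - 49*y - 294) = 1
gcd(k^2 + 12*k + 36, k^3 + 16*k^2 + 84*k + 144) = k^2 + 12*k + 36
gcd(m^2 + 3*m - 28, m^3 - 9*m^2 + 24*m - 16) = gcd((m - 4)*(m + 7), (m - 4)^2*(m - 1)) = m - 4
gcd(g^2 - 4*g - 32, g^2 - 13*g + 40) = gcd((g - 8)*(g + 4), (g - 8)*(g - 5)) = g - 8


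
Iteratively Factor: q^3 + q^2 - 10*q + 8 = (q - 2)*(q^2 + 3*q - 4) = (q - 2)*(q + 4)*(q - 1)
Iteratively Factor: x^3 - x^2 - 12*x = (x)*(x^2 - x - 12) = x*(x - 4)*(x + 3)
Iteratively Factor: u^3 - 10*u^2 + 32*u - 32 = (u - 4)*(u^2 - 6*u + 8) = (u - 4)^2*(u - 2)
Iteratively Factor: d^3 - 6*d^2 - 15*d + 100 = (d + 4)*(d^2 - 10*d + 25) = (d - 5)*(d + 4)*(d - 5)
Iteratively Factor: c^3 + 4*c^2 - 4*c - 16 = (c + 2)*(c^2 + 2*c - 8) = (c + 2)*(c + 4)*(c - 2)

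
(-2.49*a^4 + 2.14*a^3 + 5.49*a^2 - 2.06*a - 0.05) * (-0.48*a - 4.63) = 1.1952*a^5 + 10.5015*a^4 - 12.5434*a^3 - 24.4299*a^2 + 9.5618*a + 0.2315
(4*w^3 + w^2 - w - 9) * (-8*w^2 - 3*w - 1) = -32*w^5 - 20*w^4 + w^3 + 74*w^2 + 28*w + 9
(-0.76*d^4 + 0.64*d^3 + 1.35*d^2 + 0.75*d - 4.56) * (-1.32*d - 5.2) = 1.0032*d^5 + 3.1072*d^4 - 5.11*d^3 - 8.01*d^2 + 2.1192*d + 23.712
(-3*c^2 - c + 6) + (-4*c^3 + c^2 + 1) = -4*c^3 - 2*c^2 - c + 7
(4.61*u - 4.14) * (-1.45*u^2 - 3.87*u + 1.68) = -6.6845*u^3 - 11.8377*u^2 + 23.7666*u - 6.9552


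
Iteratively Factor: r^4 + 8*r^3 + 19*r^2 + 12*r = (r)*(r^3 + 8*r^2 + 19*r + 12) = r*(r + 1)*(r^2 + 7*r + 12) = r*(r + 1)*(r + 3)*(r + 4)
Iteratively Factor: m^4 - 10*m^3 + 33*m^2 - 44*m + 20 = (m - 2)*(m^3 - 8*m^2 + 17*m - 10) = (m - 2)*(m - 1)*(m^2 - 7*m + 10) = (m - 5)*(m - 2)*(m - 1)*(m - 2)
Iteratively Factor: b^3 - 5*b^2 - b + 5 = (b - 1)*(b^2 - 4*b - 5) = (b - 5)*(b - 1)*(b + 1)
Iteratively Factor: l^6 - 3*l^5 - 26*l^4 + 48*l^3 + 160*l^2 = (l + 4)*(l^5 - 7*l^4 + 2*l^3 + 40*l^2) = (l - 5)*(l + 4)*(l^4 - 2*l^3 - 8*l^2) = (l - 5)*(l + 2)*(l + 4)*(l^3 - 4*l^2) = l*(l - 5)*(l + 2)*(l + 4)*(l^2 - 4*l) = l*(l - 5)*(l - 4)*(l + 2)*(l + 4)*(l)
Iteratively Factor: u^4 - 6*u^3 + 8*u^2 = (u)*(u^3 - 6*u^2 + 8*u) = u*(u - 2)*(u^2 - 4*u) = u^2*(u - 2)*(u - 4)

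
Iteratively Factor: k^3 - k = (k)*(k^2 - 1) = k*(k + 1)*(k - 1)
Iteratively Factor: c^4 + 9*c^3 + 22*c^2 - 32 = (c - 1)*(c^3 + 10*c^2 + 32*c + 32) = (c - 1)*(c + 4)*(c^2 + 6*c + 8) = (c - 1)*(c + 2)*(c + 4)*(c + 4)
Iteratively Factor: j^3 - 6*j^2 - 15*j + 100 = (j + 4)*(j^2 - 10*j + 25) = (j - 5)*(j + 4)*(j - 5)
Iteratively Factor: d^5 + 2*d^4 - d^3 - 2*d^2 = (d)*(d^4 + 2*d^3 - d^2 - 2*d) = d*(d + 2)*(d^3 - d) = d*(d - 1)*(d + 2)*(d^2 + d) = d*(d - 1)*(d + 1)*(d + 2)*(d)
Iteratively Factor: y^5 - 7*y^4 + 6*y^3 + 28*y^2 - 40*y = (y - 2)*(y^4 - 5*y^3 - 4*y^2 + 20*y) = (y - 5)*(y - 2)*(y^3 - 4*y) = y*(y - 5)*(y - 2)*(y^2 - 4) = y*(y - 5)*(y - 2)^2*(y + 2)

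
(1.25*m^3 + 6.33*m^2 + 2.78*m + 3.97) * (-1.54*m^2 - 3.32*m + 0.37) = -1.925*m^5 - 13.8982*m^4 - 24.8343*m^3 - 13.0013*m^2 - 12.1518*m + 1.4689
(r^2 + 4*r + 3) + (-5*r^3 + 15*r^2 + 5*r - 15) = -5*r^3 + 16*r^2 + 9*r - 12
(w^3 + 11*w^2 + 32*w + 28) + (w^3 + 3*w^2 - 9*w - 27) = 2*w^3 + 14*w^2 + 23*w + 1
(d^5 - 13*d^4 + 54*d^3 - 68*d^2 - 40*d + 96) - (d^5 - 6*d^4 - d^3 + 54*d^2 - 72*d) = -7*d^4 + 55*d^3 - 122*d^2 + 32*d + 96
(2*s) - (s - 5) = s + 5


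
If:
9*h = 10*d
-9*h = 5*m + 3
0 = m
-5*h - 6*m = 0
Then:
No Solution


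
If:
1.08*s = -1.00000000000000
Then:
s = -0.93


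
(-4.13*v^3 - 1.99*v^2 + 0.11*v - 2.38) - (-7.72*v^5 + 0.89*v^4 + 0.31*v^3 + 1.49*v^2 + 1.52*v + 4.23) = 7.72*v^5 - 0.89*v^4 - 4.44*v^3 - 3.48*v^2 - 1.41*v - 6.61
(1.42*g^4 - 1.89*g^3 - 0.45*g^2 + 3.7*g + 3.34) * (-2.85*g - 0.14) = -4.047*g^5 + 5.1877*g^4 + 1.5471*g^3 - 10.482*g^2 - 10.037*g - 0.4676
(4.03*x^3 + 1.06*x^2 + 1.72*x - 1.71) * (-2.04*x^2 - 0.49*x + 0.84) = -8.2212*x^5 - 4.1371*x^4 - 0.643*x^3 + 3.536*x^2 + 2.2827*x - 1.4364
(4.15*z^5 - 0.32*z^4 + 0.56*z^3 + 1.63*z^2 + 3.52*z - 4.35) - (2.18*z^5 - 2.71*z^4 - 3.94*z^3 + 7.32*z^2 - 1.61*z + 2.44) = 1.97*z^5 + 2.39*z^4 + 4.5*z^3 - 5.69*z^2 + 5.13*z - 6.79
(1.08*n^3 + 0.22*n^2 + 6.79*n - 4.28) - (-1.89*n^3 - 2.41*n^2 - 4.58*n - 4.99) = 2.97*n^3 + 2.63*n^2 + 11.37*n + 0.71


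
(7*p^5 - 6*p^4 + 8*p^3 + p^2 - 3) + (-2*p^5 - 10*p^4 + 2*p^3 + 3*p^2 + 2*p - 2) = 5*p^5 - 16*p^4 + 10*p^3 + 4*p^2 + 2*p - 5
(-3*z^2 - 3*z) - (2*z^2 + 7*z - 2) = -5*z^2 - 10*z + 2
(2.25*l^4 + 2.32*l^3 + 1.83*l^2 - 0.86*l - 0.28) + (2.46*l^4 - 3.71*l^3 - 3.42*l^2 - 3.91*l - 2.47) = 4.71*l^4 - 1.39*l^3 - 1.59*l^2 - 4.77*l - 2.75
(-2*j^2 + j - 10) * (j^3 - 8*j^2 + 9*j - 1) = -2*j^5 + 17*j^4 - 36*j^3 + 91*j^2 - 91*j + 10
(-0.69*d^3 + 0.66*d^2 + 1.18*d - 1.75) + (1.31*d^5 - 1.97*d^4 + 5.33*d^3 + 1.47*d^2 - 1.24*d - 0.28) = 1.31*d^5 - 1.97*d^4 + 4.64*d^3 + 2.13*d^2 - 0.0600000000000001*d - 2.03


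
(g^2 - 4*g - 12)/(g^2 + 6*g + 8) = (g - 6)/(g + 4)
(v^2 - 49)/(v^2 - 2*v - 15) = (49 - v^2)/(-v^2 + 2*v + 15)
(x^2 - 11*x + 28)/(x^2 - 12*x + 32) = (x - 7)/(x - 8)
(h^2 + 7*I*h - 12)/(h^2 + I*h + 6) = (h + 4*I)/(h - 2*I)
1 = 1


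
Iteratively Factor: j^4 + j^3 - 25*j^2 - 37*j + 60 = (j - 5)*(j^3 + 6*j^2 + 5*j - 12) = (j - 5)*(j + 3)*(j^2 + 3*j - 4) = (j - 5)*(j - 1)*(j + 3)*(j + 4)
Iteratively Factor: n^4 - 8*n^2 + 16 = (n + 2)*(n^3 - 2*n^2 - 4*n + 8) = (n - 2)*(n + 2)*(n^2 - 4) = (n - 2)*(n + 2)^2*(n - 2)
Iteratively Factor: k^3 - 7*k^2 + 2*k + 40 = (k - 4)*(k^2 - 3*k - 10) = (k - 5)*(k - 4)*(k + 2)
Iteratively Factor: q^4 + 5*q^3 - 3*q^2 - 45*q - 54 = (q + 3)*(q^3 + 2*q^2 - 9*q - 18) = (q + 2)*(q + 3)*(q^2 - 9) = (q + 2)*(q + 3)^2*(q - 3)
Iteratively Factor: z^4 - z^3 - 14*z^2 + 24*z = (z + 4)*(z^3 - 5*z^2 + 6*z) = z*(z + 4)*(z^2 - 5*z + 6) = z*(z - 3)*(z + 4)*(z - 2)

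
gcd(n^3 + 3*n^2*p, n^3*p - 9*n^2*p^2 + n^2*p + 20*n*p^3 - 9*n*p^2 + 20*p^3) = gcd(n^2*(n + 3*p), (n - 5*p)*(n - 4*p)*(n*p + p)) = 1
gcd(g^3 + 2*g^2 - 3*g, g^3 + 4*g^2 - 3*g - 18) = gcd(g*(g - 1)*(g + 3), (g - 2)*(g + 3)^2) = g + 3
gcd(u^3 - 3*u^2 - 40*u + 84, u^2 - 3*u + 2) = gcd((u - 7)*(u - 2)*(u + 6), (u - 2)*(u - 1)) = u - 2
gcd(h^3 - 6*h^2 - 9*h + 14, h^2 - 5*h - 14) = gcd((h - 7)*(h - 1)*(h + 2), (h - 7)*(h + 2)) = h^2 - 5*h - 14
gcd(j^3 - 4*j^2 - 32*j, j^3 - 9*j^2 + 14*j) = j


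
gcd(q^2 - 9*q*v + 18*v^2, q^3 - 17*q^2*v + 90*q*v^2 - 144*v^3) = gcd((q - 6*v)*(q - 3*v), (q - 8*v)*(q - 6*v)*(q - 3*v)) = q^2 - 9*q*v + 18*v^2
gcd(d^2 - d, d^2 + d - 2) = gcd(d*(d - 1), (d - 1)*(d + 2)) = d - 1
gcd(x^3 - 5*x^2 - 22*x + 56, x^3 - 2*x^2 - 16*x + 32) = x^2 + 2*x - 8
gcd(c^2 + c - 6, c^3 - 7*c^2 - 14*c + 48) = c^2 + c - 6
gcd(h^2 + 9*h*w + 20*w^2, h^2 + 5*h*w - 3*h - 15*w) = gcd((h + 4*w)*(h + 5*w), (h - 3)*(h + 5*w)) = h + 5*w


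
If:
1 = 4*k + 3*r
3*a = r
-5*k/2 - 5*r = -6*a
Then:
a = -5/27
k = 2/3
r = -5/9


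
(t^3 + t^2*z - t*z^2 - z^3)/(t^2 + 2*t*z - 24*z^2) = (t^3 + t^2*z - t*z^2 - z^3)/(t^2 + 2*t*z - 24*z^2)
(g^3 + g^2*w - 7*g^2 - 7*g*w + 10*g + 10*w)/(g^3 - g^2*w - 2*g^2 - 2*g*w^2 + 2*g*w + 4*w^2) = (5 - g)/(-g + 2*w)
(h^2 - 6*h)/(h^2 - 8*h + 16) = h*(h - 6)/(h^2 - 8*h + 16)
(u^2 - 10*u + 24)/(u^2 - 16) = (u - 6)/(u + 4)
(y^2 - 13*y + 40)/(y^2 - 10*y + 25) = (y - 8)/(y - 5)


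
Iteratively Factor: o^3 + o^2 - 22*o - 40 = (o - 5)*(o^2 + 6*o + 8) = (o - 5)*(o + 4)*(o + 2)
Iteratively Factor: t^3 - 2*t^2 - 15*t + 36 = (t - 3)*(t^2 + t - 12) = (t - 3)*(t + 4)*(t - 3)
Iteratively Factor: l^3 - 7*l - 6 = (l - 3)*(l^2 + 3*l + 2) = (l - 3)*(l + 2)*(l + 1)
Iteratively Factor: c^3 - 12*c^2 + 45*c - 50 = (c - 2)*(c^2 - 10*c + 25) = (c - 5)*(c - 2)*(c - 5)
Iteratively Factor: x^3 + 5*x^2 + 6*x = (x)*(x^2 + 5*x + 6) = x*(x + 3)*(x + 2)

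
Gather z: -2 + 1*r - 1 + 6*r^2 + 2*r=6*r^2 + 3*r - 3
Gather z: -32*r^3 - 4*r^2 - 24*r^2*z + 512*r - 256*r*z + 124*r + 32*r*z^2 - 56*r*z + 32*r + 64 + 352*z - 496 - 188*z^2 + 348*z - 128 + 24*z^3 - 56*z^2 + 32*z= -32*r^3 - 4*r^2 + 668*r + 24*z^3 + z^2*(32*r - 244) + z*(-24*r^2 - 312*r + 732) - 560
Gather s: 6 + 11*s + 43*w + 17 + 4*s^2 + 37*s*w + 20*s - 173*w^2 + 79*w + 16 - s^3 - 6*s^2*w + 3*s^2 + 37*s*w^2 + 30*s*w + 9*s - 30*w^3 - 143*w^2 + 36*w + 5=-s^3 + s^2*(7 - 6*w) + s*(37*w^2 + 67*w + 40) - 30*w^3 - 316*w^2 + 158*w + 44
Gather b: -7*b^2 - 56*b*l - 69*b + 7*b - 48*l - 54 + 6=-7*b^2 + b*(-56*l - 62) - 48*l - 48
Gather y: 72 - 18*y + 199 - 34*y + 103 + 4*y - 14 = 360 - 48*y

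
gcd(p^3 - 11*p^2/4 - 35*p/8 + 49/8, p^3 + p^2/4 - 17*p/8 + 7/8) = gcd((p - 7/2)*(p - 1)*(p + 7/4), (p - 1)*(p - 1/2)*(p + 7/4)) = p^2 + 3*p/4 - 7/4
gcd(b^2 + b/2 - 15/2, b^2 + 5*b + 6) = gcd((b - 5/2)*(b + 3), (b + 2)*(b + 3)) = b + 3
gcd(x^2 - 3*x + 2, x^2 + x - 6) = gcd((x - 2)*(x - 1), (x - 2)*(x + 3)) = x - 2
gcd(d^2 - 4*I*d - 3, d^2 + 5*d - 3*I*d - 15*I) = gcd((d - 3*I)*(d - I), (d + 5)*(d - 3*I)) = d - 3*I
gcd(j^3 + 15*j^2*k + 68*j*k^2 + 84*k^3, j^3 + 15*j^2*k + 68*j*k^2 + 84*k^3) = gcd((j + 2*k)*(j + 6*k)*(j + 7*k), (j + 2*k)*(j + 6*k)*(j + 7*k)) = j^3 + 15*j^2*k + 68*j*k^2 + 84*k^3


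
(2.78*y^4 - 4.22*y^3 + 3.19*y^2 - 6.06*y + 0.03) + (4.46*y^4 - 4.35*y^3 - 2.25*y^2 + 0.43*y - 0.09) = 7.24*y^4 - 8.57*y^3 + 0.94*y^2 - 5.63*y - 0.06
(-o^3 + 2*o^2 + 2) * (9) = -9*o^3 + 18*o^2 + 18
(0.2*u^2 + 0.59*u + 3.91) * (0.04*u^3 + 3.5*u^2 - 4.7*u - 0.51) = 0.008*u^5 + 0.7236*u^4 + 1.2814*u^3 + 10.81*u^2 - 18.6779*u - 1.9941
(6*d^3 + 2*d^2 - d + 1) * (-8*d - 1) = -48*d^4 - 22*d^3 + 6*d^2 - 7*d - 1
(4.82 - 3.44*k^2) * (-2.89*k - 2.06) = 9.9416*k^3 + 7.0864*k^2 - 13.9298*k - 9.9292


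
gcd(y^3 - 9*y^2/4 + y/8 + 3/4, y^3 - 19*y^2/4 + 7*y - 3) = y^2 - 11*y/4 + 3/2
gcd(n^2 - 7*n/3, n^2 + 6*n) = n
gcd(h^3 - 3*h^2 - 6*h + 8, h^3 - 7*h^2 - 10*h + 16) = h^2 + h - 2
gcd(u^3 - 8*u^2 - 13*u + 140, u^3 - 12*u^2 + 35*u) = u^2 - 12*u + 35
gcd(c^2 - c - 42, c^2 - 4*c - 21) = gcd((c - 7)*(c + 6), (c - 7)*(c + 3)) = c - 7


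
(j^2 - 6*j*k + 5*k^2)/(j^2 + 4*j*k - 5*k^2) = (j - 5*k)/(j + 5*k)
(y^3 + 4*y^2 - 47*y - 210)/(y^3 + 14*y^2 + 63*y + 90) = (y - 7)/(y + 3)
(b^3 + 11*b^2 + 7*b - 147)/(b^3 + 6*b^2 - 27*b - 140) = (b^2 + 4*b - 21)/(b^2 - b - 20)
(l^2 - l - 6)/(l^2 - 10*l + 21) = (l + 2)/(l - 7)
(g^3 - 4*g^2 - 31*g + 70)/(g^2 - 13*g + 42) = (g^2 + 3*g - 10)/(g - 6)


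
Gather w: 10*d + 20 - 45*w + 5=10*d - 45*w + 25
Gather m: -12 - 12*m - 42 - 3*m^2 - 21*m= -3*m^2 - 33*m - 54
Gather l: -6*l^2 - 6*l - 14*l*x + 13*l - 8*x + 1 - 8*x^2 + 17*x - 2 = -6*l^2 + l*(7 - 14*x) - 8*x^2 + 9*x - 1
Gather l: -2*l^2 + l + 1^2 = -2*l^2 + l + 1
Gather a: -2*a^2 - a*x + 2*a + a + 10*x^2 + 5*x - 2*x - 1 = -2*a^2 + a*(3 - x) + 10*x^2 + 3*x - 1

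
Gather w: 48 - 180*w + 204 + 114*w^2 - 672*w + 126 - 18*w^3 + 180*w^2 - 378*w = -18*w^3 + 294*w^2 - 1230*w + 378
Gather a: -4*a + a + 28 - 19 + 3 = 12 - 3*a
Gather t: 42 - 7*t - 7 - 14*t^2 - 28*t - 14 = -14*t^2 - 35*t + 21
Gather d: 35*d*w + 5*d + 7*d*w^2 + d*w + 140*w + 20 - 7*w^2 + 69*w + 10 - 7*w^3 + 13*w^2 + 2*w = d*(7*w^2 + 36*w + 5) - 7*w^3 + 6*w^2 + 211*w + 30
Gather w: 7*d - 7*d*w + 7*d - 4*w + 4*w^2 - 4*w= 14*d + 4*w^2 + w*(-7*d - 8)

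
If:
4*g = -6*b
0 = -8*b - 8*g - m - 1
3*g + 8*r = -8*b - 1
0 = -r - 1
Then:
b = 2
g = -3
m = 7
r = -1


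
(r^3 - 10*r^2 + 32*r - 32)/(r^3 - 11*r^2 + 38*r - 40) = (r - 4)/(r - 5)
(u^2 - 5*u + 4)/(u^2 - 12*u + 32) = (u - 1)/(u - 8)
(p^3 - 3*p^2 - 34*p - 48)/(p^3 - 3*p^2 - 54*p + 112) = (p^2 + 5*p + 6)/(p^2 + 5*p - 14)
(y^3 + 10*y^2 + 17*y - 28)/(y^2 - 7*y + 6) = (y^2 + 11*y + 28)/(y - 6)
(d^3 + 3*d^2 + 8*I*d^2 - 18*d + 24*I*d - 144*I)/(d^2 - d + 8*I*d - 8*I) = (d^2 + 3*d - 18)/(d - 1)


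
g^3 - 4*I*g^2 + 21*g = g*(g - 7*I)*(g + 3*I)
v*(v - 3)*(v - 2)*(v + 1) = v^4 - 4*v^3 + v^2 + 6*v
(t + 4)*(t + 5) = t^2 + 9*t + 20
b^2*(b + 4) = b^3 + 4*b^2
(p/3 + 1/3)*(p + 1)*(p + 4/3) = p^3/3 + 10*p^2/9 + 11*p/9 + 4/9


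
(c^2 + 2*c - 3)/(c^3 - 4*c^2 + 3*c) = (c + 3)/(c*(c - 3))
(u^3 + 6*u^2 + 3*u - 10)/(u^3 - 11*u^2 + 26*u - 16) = (u^2 + 7*u + 10)/(u^2 - 10*u + 16)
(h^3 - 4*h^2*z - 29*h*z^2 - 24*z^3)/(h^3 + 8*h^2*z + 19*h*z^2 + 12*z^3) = (h - 8*z)/(h + 4*z)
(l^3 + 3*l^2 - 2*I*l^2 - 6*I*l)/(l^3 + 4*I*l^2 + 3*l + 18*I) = l*(l + 3)/(l^2 + 6*I*l - 9)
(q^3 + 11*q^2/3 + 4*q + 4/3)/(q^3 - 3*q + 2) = (3*q^2 + 5*q + 2)/(3*(q^2 - 2*q + 1))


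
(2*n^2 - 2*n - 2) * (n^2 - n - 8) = 2*n^4 - 4*n^3 - 16*n^2 + 18*n + 16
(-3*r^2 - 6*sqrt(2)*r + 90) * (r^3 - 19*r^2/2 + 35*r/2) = -3*r^5 - 6*sqrt(2)*r^4 + 57*r^4/2 + 75*r^3/2 + 57*sqrt(2)*r^3 - 855*r^2 - 105*sqrt(2)*r^2 + 1575*r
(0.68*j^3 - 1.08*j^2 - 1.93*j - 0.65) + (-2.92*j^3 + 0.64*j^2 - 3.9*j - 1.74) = -2.24*j^3 - 0.44*j^2 - 5.83*j - 2.39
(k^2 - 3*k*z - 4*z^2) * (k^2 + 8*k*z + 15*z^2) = k^4 + 5*k^3*z - 13*k^2*z^2 - 77*k*z^3 - 60*z^4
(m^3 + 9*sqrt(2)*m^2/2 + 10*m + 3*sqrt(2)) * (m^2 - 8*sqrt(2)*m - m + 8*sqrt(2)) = m^5 - 7*sqrt(2)*m^4/2 - m^4 - 62*m^3 + 7*sqrt(2)*m^3/2 - 77*sqrt(2)*m^2 + 62*m^2 - 48*m + 77*sqrt(2)*m + 48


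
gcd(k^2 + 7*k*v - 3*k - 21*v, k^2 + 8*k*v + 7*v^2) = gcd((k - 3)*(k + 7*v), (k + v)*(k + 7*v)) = k + 7*v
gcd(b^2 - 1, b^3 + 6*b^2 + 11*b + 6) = b + 1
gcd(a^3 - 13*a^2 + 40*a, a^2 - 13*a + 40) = a^2 - 13*a + 40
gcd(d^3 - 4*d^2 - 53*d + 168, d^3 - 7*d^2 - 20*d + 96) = d^2 - 11*d + 24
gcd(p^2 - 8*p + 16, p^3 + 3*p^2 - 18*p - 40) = p - 4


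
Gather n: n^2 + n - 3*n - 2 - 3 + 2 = n^2 - 2*n - 3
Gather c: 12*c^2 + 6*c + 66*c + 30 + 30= 12*c^2 + 72*c + 60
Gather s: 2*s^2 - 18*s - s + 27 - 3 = 2*s^2 - 19*s + 24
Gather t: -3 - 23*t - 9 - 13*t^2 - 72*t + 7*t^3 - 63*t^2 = 7*t^3 - 76*t^2 - 95*t - 12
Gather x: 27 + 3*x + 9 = 3*x + 36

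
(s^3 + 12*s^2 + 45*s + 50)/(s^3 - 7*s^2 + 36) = (s^2 + 10*s + 25)/(s^2 - 9*s + 18)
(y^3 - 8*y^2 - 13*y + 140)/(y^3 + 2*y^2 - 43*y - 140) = (y - 5)/(y + 5)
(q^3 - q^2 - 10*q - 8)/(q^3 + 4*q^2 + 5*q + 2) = (q - 4)/(q + 1)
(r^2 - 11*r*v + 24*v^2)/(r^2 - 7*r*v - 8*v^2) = (r - 3*v)/(r + v)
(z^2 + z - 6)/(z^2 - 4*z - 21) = (z - 2)/(z - 7)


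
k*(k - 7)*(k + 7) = k^3 - 49*k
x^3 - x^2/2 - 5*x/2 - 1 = (x - 2)*(x + 1/2)*(x + 1)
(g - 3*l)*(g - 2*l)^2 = g^3 - 7*g^2*l + 16*g*l^2 - 12*l^3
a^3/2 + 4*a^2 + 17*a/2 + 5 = (a/2 + 1/2)*(a + 2)*(a + 5)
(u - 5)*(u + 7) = u^2 + 2*u - 35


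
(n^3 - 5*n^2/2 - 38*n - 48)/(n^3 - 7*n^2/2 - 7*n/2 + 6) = (n^2 - 4*n - 32)/(n^2 - 5*n + 4)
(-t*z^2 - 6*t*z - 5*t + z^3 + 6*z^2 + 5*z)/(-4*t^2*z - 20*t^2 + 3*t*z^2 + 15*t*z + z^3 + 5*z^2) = (z + 1)/(4*t + z)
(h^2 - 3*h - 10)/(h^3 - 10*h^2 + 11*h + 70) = 1/(h - 7)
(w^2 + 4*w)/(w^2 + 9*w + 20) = w/(w + 5)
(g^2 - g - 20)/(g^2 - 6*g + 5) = (g + 4)/(g - 1)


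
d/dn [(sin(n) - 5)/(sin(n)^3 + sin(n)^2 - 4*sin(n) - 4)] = (-2*sin(n)^3 + 14*sin(n)^2 + 10*sin(n) - 24)*cos(n)/(sin(n)^3 + sin(n)^2 - 4*sin(n) - 4)^2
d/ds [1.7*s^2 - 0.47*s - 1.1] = 3.4*s - 0.47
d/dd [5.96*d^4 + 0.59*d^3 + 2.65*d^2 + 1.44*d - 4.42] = 23.84*d^3 + 1.77*d^2 + 5.3*d + 1.44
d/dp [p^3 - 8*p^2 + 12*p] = 3*p^2 - 16*p + 12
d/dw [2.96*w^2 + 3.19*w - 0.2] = 5.92*w + 3.19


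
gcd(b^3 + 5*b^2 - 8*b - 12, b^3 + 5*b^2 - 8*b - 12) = b^3 + 5*b^2 - 8*b - 12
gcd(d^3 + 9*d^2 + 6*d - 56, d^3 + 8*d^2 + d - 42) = d^2 + 5*d - 14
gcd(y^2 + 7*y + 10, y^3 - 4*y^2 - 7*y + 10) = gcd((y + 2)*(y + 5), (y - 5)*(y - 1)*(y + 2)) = y + 2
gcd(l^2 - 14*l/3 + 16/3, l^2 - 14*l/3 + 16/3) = l^2 - 14*l/3 + 16/3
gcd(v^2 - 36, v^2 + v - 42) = v - 6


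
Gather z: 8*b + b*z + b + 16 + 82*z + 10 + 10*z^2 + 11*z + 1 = 9*b + 10*z^2 + z*(b + 93) + 27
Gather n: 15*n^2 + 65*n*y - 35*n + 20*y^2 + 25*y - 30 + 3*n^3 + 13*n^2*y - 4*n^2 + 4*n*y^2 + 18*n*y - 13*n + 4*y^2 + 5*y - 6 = 3*n^3 + n^2*(13*y + 11) + n*(4*y^2 + 83*y - 48) + 24*y^2 + 30*y - 36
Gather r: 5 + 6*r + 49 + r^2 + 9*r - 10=r^2 + 15*r + 44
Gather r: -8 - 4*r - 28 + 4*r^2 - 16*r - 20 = 4*r^2 - 20*r - 56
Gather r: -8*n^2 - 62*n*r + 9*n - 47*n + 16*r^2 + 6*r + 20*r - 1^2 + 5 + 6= -8*n^2 - 38*n + 16*r^2 + r*(26 - 62*n) + 10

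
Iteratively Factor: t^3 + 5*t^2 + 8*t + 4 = (t + 2)*(t^2 + 3*t + 2) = (t + 2)^2*(t + 1)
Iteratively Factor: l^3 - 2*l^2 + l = (l - 1)*(l^2 - l) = (l - 1)^2*(l)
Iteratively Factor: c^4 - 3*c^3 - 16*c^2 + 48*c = (c - 3)*(c^3 - 16*c) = (c - 3)*(c + 4)*(c^2 - 4*c) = c*(c - 3)*(c + 4)*(c - 4)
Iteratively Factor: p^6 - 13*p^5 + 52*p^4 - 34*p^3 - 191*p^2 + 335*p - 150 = (p + 2)*(p^5 - 15*p^4 + 82*p^3 - 198*p^2 + 205*p - 75) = (p - 1)*(p + 2)*(p^4 - 14*p^3 + 68*p^2 - 130*p + 75) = (p - 5)*(p - 1)*(p + 2)*(p^3 - 9*p^2 + 23*p - 15) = (p - 5)^2*(p - 1)*(p + 2)*(p^2 - 4*p + 3) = (p - 5)^2*(p - 1)^2*(p + 2)*(p - 3)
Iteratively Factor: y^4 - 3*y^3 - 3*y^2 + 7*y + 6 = (y + 1)*(y^3 - 4*y^2 + y + 6) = (y + 1)^2*(y^2 - 5*y + 6) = (y - 3)*(y + 1)^2*(y - 2)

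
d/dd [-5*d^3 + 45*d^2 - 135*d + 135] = -15*d^2 + 90*d - 135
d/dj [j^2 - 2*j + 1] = 2*j - 2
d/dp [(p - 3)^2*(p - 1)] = (p - 3)*(3*p - 5)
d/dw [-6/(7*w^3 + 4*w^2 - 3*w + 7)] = 6*(21*w^2 + 8*w - 3)/(7*w^3 + 4*w^2 - 3*w + 7)^2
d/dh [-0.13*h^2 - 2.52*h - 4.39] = -0.26*h - 2.52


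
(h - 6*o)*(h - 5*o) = h^2 - 11*h*o + 30*o^2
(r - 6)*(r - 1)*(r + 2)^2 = r^4 - 3*r^3 - 18*r^2 - 4*r + 24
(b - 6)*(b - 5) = b^2 - 11*b + 30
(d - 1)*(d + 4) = d^2 + 3*d - 4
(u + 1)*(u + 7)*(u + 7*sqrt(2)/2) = u^3 + 7*sqrt(2)*u^2/2 + 8*u^2 + 7*u + 28*sqrt(2)*u + 49*sqrt(2)/2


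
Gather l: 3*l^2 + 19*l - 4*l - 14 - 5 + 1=3*l^2 + 15*l - 18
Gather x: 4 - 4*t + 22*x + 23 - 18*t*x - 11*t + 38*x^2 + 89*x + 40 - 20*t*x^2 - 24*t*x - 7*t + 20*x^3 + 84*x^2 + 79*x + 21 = -22*t + 20*x^3 + x^2*(122 - 20*t) + x*(190 - 42*t) + 88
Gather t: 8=8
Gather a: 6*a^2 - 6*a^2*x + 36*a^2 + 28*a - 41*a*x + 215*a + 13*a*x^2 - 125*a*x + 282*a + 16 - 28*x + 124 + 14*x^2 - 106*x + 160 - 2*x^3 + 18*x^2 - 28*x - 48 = a^2*(42 - 6*x) + a*(13*x^2 - 166*x + 525) - 2*x^3 + 32*x^2 - 162*x + 252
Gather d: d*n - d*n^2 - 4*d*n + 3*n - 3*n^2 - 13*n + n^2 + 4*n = d*(-n^2 - 3*n) - 2*n^2 - 6*n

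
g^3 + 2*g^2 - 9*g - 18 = (g - 3)*(g + 2)*(g + 3)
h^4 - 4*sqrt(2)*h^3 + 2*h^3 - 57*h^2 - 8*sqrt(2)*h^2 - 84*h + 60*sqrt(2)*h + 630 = (h - 3)*(h + 5)*(h - 7*sqrt(2))*(h + 3*sqrt(2))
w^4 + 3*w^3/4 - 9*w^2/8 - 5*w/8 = w*(w - 1)*(w + 1/2)*(w + 5/4)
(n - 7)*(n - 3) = n^2 - 10*n + 21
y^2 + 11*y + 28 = (y + 4)*(y + 7)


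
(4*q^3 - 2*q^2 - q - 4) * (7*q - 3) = 28*q^4 - 26*q^3 - q^2 - 25*q + 12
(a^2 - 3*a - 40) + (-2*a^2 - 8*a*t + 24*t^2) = -a^2 - 8*a*t - 3*a + 24*t^2 - 40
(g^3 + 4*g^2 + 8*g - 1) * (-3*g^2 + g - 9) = -3*g^5 - 11*g^4 - 29*g^3 - 25*g^2 - 73*g + 9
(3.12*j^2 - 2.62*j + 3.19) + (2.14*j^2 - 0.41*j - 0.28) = 5.26*j^2 - 3.03*j + 2.91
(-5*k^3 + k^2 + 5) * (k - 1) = -5*k^4 + 6*k^3 - k^2 + 5*k - 5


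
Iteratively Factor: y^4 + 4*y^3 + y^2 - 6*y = (y + 3)*(y^3 + y^2 - 2*y) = (y + 2)*(y + 3)*(y^2 - y) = (y - 1)*(y + 2)*(y + 3)*(y)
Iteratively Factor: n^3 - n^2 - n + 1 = (n - 1)*(n^2 - 1) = (n - 1)*(n + 1)*(n - 1)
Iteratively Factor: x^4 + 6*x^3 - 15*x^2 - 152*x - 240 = (x - 5)*(x^3 + 11*x^2 + 40*x + 48) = (x - 5)*(x + 4)*(x^2 + 7*x + 12) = (x - 5)*(x + 3)*(x + 4)*(x + 4)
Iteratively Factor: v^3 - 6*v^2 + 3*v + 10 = (v + 1)*(v^2 - 7*v + 10) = (v - 2)*(v + 1)*(v - 5)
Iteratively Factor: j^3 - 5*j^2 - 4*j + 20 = (j - 5)*(j^2 - 4) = (j - 5)*(j - 2)*(j + 2)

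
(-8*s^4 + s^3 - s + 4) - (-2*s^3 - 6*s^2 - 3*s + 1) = -8*s^4 + 3*s^3 + 6*s^2 + 2*s + 3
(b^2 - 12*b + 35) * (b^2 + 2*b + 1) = b^4 - 10*b^3 + 12*b^2 + 58*b + 35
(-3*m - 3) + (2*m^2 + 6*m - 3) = 2*m^2 + 3*m - 6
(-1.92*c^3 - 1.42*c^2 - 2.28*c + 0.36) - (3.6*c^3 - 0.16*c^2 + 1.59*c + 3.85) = -5.52*c^3 - 1.26*c^2 - 3.87*c - 3.49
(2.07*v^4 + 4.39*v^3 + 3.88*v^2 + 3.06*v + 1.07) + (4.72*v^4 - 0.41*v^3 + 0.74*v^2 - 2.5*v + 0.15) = 6.79*v^4 + 3.98*v^3 + 4.62*v^2 + 0.56*v + 1.22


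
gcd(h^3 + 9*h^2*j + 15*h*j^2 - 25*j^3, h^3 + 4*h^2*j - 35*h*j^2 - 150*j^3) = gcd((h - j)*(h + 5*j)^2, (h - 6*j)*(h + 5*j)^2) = h^2 + 10*h*j + 25*j^2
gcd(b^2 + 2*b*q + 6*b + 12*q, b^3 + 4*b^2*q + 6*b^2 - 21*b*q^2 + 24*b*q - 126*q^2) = b + 6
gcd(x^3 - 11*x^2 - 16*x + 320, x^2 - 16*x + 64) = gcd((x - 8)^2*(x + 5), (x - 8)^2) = x^2 - 16*x + 64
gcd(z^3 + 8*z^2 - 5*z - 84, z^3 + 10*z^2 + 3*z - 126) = z^2 + 4*z - 21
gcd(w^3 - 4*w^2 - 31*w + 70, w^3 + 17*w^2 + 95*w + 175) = w + 5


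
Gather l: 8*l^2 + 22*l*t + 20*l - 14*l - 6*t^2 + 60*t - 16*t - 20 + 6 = 8*l^2 + l*(22*t + 6) - 6*t^2 + 44*t - 14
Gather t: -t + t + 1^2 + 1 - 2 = 0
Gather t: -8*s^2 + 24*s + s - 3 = -8*s^2 + 25*s - 3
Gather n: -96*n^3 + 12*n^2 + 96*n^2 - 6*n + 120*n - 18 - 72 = -96*n^3 + 108*n^2 + 114*n - 90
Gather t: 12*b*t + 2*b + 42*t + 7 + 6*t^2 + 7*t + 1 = 2*b + 6*t^2 + t*(12*b + 49) + 8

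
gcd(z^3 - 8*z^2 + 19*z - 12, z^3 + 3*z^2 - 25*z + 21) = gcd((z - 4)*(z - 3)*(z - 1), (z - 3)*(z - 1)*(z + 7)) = z^2 - 4*z + 3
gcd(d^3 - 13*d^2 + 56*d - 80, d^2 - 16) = d - 4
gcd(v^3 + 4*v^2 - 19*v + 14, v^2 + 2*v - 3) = v - 1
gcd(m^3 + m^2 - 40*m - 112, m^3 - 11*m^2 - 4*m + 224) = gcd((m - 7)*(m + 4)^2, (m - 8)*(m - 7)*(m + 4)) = m^2 - 3*m - 28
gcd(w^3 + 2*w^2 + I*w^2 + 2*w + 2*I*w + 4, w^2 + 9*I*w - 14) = w + 2*I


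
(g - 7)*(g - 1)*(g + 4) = g^3 - 4*g^2 - 25*g + 28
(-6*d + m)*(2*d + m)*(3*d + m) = -36*d^3 - 24*d^2*m - d*m^2 + m^3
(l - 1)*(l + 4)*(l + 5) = l^3 + 8*l^2 + 11*l - 20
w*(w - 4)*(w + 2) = w^3 - 2*w^2 - 8*w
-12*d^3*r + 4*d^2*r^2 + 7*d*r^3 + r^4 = r*(-d + r)*(2*d + r)*(6*d + r)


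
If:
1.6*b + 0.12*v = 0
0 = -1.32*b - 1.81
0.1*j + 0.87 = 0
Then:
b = -1.37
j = -8.70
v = 18.28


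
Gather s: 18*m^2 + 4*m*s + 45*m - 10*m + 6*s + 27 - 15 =18*m^2 + 35*m + s*(4*m + 6) + 12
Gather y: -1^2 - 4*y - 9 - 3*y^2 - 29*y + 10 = -3*y^2 - 33*y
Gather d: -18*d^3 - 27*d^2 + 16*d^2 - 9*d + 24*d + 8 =-18*d^3 - 11*d^2 + 15*d + 8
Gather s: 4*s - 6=4*s - 6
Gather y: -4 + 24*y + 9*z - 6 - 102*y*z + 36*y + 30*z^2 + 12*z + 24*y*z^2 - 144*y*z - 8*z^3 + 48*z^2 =y*(24*z^2 - 246*z + 60) - 8*z^3 + 78*z^2 + 21*z - 10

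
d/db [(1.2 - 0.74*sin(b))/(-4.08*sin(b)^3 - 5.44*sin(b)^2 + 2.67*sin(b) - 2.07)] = (-6.0384*sin(b)^3 + 10.6624*sin(b)^2 + 13.056*sin(b) - 1.6722)*cos(b)/(16.6464*sin(b)^6 + 44.3904*sin(b)^5 + 7.80640000000001*sin(b)^4 - 12.1584*sin(b)^3 + 29.6505*sin(b)^2 - 11.0538*sin(b) + 4.2849)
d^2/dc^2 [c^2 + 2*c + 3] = 2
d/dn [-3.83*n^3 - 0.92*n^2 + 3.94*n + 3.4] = -11.49*n^2 - 1.84*n + 3.94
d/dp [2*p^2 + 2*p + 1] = 4*p + 2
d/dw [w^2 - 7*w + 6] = 2*w - 7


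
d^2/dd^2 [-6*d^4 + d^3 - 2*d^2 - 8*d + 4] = -72*d^2 + 6*d - 4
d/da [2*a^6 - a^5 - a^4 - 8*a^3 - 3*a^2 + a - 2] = 12*a^5 - 5*a^4 - 4*a^3 - 24*a^2 - 6*a + 1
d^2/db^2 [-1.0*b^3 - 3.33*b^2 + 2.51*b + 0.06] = -6.0*b - 6.66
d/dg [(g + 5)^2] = 2*g + 10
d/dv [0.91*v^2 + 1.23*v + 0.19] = 1.82*v + 1.23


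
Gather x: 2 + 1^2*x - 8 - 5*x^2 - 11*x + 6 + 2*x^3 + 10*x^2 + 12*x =2*x^3 + 5*x^2 + 2*x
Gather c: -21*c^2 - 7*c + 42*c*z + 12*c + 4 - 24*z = -21*c^2 + c*(42*z + 5) - 24*z + 4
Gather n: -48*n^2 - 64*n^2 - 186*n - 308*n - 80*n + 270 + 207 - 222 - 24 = -112*n^2 - 574*n + 231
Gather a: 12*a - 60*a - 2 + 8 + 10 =16 - 48*a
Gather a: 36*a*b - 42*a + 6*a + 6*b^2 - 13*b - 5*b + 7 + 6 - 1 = a*(36*b - 36) + 6*b^2 - 18*b + 12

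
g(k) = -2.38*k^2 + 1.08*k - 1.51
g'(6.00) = -27.48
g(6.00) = -80.71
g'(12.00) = -56.04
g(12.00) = -331.27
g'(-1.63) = 8.84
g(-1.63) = -9.59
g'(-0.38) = 2.89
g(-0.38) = -2.26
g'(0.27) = -0.21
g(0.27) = -1.39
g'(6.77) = -31.15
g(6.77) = -103.28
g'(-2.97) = 15.22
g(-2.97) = -25.71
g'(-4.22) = 21.17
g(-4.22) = -48.45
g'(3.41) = -15.15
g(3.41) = -25.50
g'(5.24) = -23.86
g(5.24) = -61.20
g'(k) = 1.08 - 4.76*k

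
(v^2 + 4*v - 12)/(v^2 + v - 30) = (v - 2)/(v - 5)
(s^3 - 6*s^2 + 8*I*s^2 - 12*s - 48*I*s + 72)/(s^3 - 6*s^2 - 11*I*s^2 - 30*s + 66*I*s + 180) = (s^2 + 8*I*s - 12)/(s^2 - 11*I*s - 30)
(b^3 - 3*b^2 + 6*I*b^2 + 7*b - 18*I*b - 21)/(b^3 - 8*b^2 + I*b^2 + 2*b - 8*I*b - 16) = (b^2 + b*(-3 + 7*I) - 21*I)/(b^2 + 2*b*(-4 + I) - 16*I)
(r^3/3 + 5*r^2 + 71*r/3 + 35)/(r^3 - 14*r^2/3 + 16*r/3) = (r^3 + 15*r^2 + 71*r + 105)/(r*(3*r^2 - 14*r + 16))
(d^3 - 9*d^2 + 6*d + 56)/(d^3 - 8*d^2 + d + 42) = (d - 4)/(d - 3)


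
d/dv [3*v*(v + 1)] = 6*v + 3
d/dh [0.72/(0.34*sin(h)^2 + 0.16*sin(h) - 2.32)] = -(0.4896*sin(h) + 0.1152)*cos(h)/(0.34*sin(h)^2 + 0.16*sin(h) - 2.32)^2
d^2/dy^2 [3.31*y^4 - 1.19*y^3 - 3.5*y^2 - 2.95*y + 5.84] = 39.72*y^2 - 7.14*y - 7.0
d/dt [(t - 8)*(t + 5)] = 2*t - 3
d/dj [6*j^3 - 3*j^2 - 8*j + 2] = 18*j^2 - 6*j - 8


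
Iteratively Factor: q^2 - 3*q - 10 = (q - 5)*(q + 2)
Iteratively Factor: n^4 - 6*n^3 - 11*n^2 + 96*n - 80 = (n - 4)*(n^3 - 2*n^2 - 19*n + 20) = (n - 4)*(n + 4)*(n^2 - 6*n + 5) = (n - 5)*(n - 4)*(n + 4)*(n - 1)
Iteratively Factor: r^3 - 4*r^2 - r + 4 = (r - 1)*(r^2 - 3*r - 4) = (r - 4)*(r - 1)*(r + 1)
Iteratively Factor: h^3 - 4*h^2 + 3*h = (h)*(h^2 - 4*h + 3) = h*(h - 3)*(h - 1)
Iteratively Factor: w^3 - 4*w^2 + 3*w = (w)*(w^2 - 4*w + 3) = w*(w - 3)*(w - 1)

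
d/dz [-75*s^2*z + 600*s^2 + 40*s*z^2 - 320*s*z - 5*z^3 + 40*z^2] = -75*s^2 + 80*s*z - 320*s - 15*z^2 + 80*z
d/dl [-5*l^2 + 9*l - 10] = 9 - 10*l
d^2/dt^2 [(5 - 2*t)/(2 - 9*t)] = -738/(9*t - 2)^3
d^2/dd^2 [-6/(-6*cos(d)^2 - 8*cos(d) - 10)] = 3*(-36*sin(d)^4 - 26*sin(d)^2 + 65*cos(d) - 9*cos(3*d) + 64)/(-3*sin(d)^2 + 4*cos(d) + 8)^3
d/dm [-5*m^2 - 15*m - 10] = -10*m - 15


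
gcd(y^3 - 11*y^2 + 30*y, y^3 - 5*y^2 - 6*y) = y^2 - 6*y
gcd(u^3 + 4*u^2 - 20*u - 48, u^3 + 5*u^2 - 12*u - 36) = u^2 + 8*u + 12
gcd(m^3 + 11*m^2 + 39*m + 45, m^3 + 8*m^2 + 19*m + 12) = m + 3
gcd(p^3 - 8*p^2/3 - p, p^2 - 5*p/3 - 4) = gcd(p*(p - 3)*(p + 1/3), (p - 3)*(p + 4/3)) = p - 3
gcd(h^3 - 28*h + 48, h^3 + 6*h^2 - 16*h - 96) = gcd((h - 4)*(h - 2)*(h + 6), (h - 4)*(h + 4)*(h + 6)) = h^2 + 2*h - 24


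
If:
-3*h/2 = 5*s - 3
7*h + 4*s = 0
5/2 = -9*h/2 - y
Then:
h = -12/29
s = 21/29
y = -37/58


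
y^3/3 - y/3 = y*(y/3 + 1/3)*(y - 1)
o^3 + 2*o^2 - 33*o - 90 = (o - 6)*(o + 3)*(o + 5)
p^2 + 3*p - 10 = (p - 2)*(p + 5)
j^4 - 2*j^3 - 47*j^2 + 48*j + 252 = (j - 7)*(j - 3)*(j + 2)*(j + 6)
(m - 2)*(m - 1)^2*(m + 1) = m^4 - 3*m^3 + m^2 + 3*m - 2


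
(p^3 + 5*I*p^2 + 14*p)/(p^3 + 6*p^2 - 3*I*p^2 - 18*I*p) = (p^2 + 5*I*p + 14)/(p^2 + 3*p*(2 - I) - 18*I)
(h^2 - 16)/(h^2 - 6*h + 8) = (h + 4)/(h - 2)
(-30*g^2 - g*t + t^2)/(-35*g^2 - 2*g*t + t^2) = (-6*g + t)/(-7*g + t)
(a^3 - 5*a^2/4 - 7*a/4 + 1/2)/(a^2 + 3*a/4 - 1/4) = a - 2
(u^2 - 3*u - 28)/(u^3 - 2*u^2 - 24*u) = (u - 7)/(u*(u - 6))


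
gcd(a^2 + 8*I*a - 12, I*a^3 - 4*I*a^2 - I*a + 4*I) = 1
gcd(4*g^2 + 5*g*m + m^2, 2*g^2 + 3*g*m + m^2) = g + m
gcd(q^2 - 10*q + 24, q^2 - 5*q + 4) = q - 4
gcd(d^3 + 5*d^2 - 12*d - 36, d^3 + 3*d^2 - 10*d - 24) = d^2 - d - 6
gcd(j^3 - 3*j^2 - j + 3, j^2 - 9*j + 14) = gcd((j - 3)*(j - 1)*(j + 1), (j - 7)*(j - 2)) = 1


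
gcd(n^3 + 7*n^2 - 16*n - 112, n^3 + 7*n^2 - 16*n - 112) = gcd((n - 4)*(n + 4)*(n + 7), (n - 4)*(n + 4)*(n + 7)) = n^3 + 7*n^2 - 16*n - 112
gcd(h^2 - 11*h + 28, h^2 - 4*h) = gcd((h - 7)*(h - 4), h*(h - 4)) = h - 4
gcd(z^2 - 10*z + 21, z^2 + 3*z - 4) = 1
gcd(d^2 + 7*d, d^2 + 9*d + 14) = d + 7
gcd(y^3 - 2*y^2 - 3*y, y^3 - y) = y^2 + y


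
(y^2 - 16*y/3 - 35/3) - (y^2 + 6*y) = -34*y/3 - 35/3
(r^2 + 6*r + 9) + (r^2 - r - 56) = 2*r^2 + 5*r - 47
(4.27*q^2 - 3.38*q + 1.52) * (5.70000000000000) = 24.339*q^2 - 19.266*q + 8.664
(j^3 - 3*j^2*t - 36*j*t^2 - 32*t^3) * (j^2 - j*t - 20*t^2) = j^5 - 4*j^4*t - 53*j^3*t^2 + 64*j^2*t^3 + 752*j*t^4 + 640*t^5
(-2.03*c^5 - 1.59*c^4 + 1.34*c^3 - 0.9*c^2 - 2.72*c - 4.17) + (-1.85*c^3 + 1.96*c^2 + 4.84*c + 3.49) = -2.03*c^5 - 1.59*c^4 - 0.51*c^3 + 1.06*c^2 + 2.12*c - 0.68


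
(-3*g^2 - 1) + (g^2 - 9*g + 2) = -2*g^2 - 9*g + 1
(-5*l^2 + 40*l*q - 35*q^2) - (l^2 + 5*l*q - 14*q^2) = -6*l^2 + 35*l*q - 21*q^2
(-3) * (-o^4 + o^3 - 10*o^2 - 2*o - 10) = 3*o^4 - 3*o^3 + 30*o^2 + 6*o + 30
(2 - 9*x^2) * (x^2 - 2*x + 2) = -9*x^4 + 18*x^3 - 16*x^2 - 4*x + 4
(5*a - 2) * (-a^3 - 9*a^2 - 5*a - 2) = -5*a^4 - 43*a^3 - 7*a^2 + 4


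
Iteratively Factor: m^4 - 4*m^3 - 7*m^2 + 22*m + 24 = (m + 2)*(m^3 - 6*m^2 + 5*m + 12) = (m + 1)*(m + 2)*(m^2 - 7*m + 12) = (m - 3)*(m + 1)*(m + 2)*(m - 4)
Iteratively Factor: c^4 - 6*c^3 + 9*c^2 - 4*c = (c - 4)*(c^3 - 2*c^2 + c) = c*(c - 4)*(c^2 - 2*c + 1) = c*(c - 4)*(c - 1)*(c - 1)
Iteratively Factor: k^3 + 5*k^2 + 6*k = (k + 3)*(k^2 + 2*k) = (k + 2)*(k + 3)*(k)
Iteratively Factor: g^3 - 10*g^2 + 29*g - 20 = (g - 1)*(g^2 - 9*g + 20) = (g - 4)*(g - 1)*(g - 5)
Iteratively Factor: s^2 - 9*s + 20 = (s - 5)*(s - 4)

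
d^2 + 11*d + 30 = (d + 5)*(d + 6)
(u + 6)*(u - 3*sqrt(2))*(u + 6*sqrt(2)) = u^3 + 3*sqrt(2)*u^2 + 6*u^2 - 36*u + 18*sqrt(2)*u - 216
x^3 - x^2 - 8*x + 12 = (x - 2)^2*(x + 3)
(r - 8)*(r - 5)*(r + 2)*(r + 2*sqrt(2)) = r^4 - 11*r^3 + 2*sqrt(2)*r^3 - 22*sqrt(2)*r^2 + 14*r^2 + 28*sqrt(2)*r + 80*r + 160*sqrt(2)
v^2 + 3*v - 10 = (v - 2)*(v + 5)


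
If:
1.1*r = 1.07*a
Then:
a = 1.02803738317757*r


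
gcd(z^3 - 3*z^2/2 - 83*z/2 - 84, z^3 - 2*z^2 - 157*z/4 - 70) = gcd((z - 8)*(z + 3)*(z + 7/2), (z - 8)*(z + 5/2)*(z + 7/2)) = z^2 - 9*z/2 - 28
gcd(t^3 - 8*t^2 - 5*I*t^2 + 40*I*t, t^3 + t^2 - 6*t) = t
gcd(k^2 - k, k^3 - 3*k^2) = k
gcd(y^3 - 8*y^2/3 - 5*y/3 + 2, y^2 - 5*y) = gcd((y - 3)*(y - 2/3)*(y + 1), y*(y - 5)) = 1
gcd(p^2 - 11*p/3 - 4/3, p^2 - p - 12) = p - 4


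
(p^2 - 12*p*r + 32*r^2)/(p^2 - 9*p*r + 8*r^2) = (p - 4*r)/(p - r)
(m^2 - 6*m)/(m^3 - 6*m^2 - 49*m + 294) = m/(m^2 - 49)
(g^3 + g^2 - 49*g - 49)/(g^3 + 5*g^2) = (g^3 + g^2 - 49*g - 49)/(g^2*(g + 5))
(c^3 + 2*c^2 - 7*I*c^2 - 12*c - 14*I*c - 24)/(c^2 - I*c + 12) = (c^2 + c*(2 - 3*I) - 6*I)/(c + 3*I)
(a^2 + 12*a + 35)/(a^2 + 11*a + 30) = (a + 7)/(a + 6)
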